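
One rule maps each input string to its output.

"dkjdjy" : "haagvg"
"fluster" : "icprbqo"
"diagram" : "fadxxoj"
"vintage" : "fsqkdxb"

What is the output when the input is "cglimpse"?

dzfimjbp

The transformation: swap each adjacent pair of characters (1↔2, 3↔4, ...), then shift every letter 3 places backward in the alphabet (wrapping around).
So "cglimpse" becomes "dzfimjbp".
(Check on "dkjdjy": → "kddjyj" → "haagvg" ✓)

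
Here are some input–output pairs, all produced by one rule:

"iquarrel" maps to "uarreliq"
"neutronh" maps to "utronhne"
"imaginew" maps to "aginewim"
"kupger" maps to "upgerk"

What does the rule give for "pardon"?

ardonp

What's happening: swap the front and back halves of the string, then move the last 2 characters to the front (rotate right by 2).
So "pardon" becomes "ardonp".
(Check on "neutronh": → "ronhneut" → "utronhne" ✓)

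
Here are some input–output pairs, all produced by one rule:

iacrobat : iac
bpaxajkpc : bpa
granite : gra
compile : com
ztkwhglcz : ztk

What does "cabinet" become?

cab

The pattern: keep only the first 3 characters.
For "cabinet" the result is "cab".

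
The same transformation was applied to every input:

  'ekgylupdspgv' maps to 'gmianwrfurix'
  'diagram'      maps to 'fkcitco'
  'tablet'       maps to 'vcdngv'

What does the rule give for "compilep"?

Rule — shift every letter 2 places forward in the alphabet (wrapping around).
Doing the same to "compilep": "eqorkngr".

eqorkngr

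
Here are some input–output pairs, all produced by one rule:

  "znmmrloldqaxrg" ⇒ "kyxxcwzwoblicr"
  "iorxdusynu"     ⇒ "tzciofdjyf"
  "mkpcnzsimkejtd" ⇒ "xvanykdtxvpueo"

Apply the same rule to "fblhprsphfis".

qmwsacdasqtd

The transformation: shift every letter 11 places forward in the alphabet (wrapping around).
On "fblhprsphfis" that produces "qmwsacdasqtd".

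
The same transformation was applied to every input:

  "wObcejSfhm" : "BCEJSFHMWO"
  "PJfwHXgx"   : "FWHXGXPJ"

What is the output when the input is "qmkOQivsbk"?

Rule — move the first 2 characters to the end (rotate left by 2), then convert every letter to uppercase.
For "qmkOQivsbk", step one produces "kOQivsbkqm"; step two turns that into "KOQIVSBKQM".
(Check on "wObcejSfhm": → "bcejSfhmwO" → "BCEJSFHMWO" ✓)

KOQIVSBKQM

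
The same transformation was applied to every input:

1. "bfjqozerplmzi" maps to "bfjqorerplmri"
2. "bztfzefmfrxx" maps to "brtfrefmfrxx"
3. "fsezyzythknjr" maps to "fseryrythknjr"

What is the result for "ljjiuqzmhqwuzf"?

ljjiuqrmhqwurf

Looking at the pairs, the operation is to replace every "z" with "r".
"ljjiuqzmhqwuzf" → "ljjiuqrmhqwurf".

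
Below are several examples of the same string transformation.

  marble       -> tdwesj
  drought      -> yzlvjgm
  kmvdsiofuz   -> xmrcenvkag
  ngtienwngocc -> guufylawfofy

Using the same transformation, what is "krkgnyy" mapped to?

In each case the input is transformed by: move the last 3 characters to the front (rotate right by 3), then shift every letter 8 places backward in the alphabet (wrapping around).
Working it through for "krkgnyy": intermediate "nyykrkg", final "fqqcjcy".

fqqcjcy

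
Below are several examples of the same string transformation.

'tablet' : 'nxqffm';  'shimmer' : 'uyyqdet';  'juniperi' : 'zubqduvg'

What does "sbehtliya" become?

qtfxukmen

Looking at the pairs, the operation is to move the first 2 characters to the end (rotate left by 2), then shift every letter 12 places forward in the alphabet (wrapping around).
"sbehtliya" → "ehtliyasb" → "qtfxukmen".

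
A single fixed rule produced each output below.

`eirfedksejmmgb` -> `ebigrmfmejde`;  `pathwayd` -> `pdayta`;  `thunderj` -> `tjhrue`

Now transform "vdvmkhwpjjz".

The rule is to take characters alternately from the front and the back (1st, last, 2nd, 2nd-last, ...), then delete the last 2 characters.
"vdvmkhwpjjz" → "vzdjvjmpkwh" → "vzdjvjmpk".

vzdjvjmpk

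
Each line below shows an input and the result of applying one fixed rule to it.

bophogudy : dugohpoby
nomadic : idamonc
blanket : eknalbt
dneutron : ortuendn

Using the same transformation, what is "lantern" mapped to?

retnaln

The transformation: reverse the string, then move the first character to the end.
"lantern" → "nretnal" → "retnaln".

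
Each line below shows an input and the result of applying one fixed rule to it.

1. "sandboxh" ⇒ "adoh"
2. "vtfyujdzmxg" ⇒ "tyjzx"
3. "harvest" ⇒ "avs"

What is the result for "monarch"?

What's happening: keep every other character starting from the second (positions 2nd, 4th, 6th, ...).
So "monarch" becomes "oac".

oac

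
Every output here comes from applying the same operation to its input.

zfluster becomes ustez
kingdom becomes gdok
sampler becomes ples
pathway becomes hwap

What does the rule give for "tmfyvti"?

What's happening: swap the first and last characters, then delete the first 3 characters.
Working it through for "tmfyvti": intermediate "imfyvtt", final "yvtt".
(Check on "kingdom": → "mingdok" → "gdok" ✓)

yvtt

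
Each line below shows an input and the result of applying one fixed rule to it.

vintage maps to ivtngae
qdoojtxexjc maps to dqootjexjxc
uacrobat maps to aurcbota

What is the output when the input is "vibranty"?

Rule — swap each adjacent pair of characters (1↔2, 3↔4, ...).
So "vibranty" becomes "ivrbnayt".

ivrbnayt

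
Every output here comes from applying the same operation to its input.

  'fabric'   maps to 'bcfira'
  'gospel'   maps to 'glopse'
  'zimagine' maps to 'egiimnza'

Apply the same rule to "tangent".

The transformation: sort the characters into alphabetical order, then move the first character to the end.
Applying both steps to "tangent": "aegnntt", then "egnntta".

egnntta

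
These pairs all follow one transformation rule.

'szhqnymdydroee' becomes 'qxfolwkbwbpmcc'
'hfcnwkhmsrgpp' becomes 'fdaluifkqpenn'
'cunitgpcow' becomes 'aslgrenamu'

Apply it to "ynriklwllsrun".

The pattern: shift every letter 2 places backward in the alphabet (wrapping around).
"ynriklwllsrun" → "wlpgijujjqpsl".

wlpgijujjqpsl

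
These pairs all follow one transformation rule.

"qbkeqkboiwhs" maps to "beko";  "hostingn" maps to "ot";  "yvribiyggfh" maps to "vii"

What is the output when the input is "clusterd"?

ls

Each output is the input with this applied: keep every other character starting from the second (positions 2nd, 4th, 6th, ...), then delete the last 2 characters.
Working it through for "clusterd": intermediate "lsed", final "ls".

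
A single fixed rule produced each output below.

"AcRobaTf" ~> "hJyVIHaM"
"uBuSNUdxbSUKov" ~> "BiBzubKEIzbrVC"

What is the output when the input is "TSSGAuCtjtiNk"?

The transformation: shift every letter 7 places forward in the alphabet (wrapping around), then flip the case of every letter.
On "TSSGAuCtjtiNk": the first step gives "AZZNHbJaqapUr", and the second then gives "azznhBjAQAPuR".

azznhBjAQAPuR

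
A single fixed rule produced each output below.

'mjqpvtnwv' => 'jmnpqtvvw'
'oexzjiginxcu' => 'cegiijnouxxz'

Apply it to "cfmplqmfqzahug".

acffghlmmpqquz

Looking at the pairs, the operation is to sort the characters into alphabetical order.
On "cfmplqmfqzahug" that produces "acffghlmmpqquz".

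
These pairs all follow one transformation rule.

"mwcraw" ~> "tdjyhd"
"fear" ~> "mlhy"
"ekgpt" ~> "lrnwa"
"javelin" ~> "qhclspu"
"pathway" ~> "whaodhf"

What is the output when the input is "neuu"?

ulbb

Looking at the pairs, the operation is to shift every letter 7 places forward in the alphabet (wrapping around).
For "neuu" the result is "ulbb".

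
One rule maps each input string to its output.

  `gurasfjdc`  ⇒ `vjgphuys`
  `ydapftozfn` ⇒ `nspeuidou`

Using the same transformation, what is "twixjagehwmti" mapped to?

ilxmypvtwlbi

Rule — delete the last character, then shift every letter 11 places backward in the alphabet (wrapping around).
Starting from "twixjagehwmti": after the first operation, "twixjagehwmt"; after the second, "ilxmypvtwlbi".
(Check on "gurasfjdc": → "gurasfjd" → "vjgphuys" ✓)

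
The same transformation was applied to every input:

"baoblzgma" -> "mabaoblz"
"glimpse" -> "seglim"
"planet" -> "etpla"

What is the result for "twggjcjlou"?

The pattern: move the last 3 characters to the front (rotate right by 3), then delete the first character.
For "twggjcjlou", step one produces "loutwggjcj"; step two turns that into "outwggjcj".

outwggjcj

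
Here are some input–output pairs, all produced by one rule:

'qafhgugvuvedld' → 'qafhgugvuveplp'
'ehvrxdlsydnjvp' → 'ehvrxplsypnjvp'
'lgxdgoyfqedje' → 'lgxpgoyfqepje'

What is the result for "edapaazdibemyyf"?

Rule — replace every "d" with "p".
Doing the same to "edapaazdibemyyf": "epapaazpibemyyf".

epapaazpibemyyf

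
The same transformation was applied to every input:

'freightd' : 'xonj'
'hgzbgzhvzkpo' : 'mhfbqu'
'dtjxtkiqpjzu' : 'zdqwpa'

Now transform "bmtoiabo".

sugu

Rule — keep every other character starting from the second (positions 2nd, 4th, 6th, ...), then shift every letter 6 places forward in the alphabet (wrapping around).
Starting from "bmtoiabo": after the first operation, "moao"; after the second, "sugu".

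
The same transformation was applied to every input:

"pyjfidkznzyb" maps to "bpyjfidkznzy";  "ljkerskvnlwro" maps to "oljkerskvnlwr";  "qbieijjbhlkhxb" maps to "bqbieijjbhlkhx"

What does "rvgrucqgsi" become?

Looking at the pairs, the operation is to move the last character to the front.
For "rvgrucqgsi" the result is "irvgrucqgs".

irvgrucqgs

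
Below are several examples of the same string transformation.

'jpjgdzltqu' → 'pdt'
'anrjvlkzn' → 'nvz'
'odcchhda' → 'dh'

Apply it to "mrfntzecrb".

rtc

Each output is the input with this applied: delete the last character, then keep one character in every 3, starting at position 2 (positions 2nd, 5th, 8th, ...).
For "mrfntzecrb", step one produces "mrfntzecr"; step two turns that into "rtc".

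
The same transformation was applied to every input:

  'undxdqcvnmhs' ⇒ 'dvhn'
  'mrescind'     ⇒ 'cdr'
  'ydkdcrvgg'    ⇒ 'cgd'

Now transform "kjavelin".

What's happening: keep one character in every 3, starting at position 2 (positions 2nd, 5th, 8th, ...), then move the first character to the end.
On "kjavelin" that produces "enj".

enj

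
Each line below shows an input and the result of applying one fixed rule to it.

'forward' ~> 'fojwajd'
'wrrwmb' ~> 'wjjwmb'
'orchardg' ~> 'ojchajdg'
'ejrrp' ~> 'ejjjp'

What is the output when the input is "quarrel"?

quajjel

Each output is the input with this applied: replace every "r" with "j".
For "quarrel" the result is "quajjel".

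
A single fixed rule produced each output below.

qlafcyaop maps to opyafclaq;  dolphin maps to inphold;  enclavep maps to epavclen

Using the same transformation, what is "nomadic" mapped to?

The pattern: reverse the string, then swap each adjacent pair of characters (1↔2, 3↔4, ...).
Starting from "nomadic": after the first operation, "cidamon"; after the second, "icadomn".

icadomn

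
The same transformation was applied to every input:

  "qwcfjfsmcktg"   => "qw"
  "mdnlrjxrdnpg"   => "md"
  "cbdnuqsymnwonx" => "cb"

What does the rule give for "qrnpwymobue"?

qr

Rule — keep only the first 2 characters.
So "qrnpwymobue" becomes "qr".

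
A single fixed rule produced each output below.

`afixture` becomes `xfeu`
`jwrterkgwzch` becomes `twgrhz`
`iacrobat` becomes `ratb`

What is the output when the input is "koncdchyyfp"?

The transformation: keep every other character starting from the second (positions 2nd, 4th, 6th, ...), then swap each adjacent pair of characters (1↔2, 3↔4, ...).
On "koncdchyyfp" that produces "coycf".
(Check on "iacrobat": → "arbt" → "ratb" ✓)

coycf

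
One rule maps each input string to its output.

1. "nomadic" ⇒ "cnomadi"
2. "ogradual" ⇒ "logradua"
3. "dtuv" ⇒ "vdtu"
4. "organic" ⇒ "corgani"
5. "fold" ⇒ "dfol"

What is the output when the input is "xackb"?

bxack

The rule is to move the last character to the front.
On "xackb" that produces "bxack".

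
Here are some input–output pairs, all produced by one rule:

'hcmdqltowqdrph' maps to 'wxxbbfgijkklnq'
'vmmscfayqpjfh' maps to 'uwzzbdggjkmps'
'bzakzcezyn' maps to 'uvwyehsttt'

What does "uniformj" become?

In each case the input is transformed by: sort the characters into alphabetical order, then shift every letter 6 places backward in the alphabet (wrapping around).
On "uniformj": the first step gives "fijmnoru", and the second then gives "zcdghilo".

zcdghilo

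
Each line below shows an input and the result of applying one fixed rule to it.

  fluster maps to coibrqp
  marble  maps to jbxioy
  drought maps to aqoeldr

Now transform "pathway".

mvxxqte

The rule is to shift every letter 3 places backward in the alphabet (wrapping around), then take characters alternately from the front and the back (1st, last, 2nd, 2nd-last, ...).
"pathway" → "mxqetxv" → "mvxxqte".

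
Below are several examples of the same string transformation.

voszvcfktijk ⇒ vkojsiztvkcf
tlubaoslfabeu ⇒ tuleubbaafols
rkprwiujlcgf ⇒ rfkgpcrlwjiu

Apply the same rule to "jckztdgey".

The pattern: take characters alternately from the front and the back (1st, last, 2nd, 2nd-last, ...).
Doing the same to "jckztdgey": "jycekgzdt".

jycekgzdt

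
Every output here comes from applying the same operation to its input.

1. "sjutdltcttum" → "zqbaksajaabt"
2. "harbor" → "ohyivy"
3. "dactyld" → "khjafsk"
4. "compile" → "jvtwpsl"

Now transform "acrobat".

hjyviha

What's happening: shift every letter 7 places forward in the alphabet (wrapping around).
"acrobat" → "hjyviha".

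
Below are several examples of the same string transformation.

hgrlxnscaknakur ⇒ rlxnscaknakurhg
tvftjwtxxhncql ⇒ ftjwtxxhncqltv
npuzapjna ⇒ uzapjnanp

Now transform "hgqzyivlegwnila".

Looking at the pairs, the operation is to move the first 2 characters to the end (rotate left by 2).
So "hgqzyivlegwnila" becomes "qzyivlegwnilahg".

qzyivlegwnilahg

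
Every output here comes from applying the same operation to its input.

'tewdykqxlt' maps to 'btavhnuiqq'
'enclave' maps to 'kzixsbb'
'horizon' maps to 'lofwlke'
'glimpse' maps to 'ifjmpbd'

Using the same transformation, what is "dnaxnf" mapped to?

kxukca

Each output is the input with this applied: move the first character to the end, then shift every letter 3 places backward in the alphabet (wrapping around).
Applying both steps to "dnaxnf": "naxnfd", then "kxukca".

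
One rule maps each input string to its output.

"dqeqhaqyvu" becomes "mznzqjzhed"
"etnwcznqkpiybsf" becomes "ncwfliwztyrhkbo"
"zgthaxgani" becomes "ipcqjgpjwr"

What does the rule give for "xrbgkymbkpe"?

gakpthvktyn

Rule — shift every letter 9 places forward in the alphabet (wrapping around).
On "xrbgkymbkpe" that produces "gakpthvktyn".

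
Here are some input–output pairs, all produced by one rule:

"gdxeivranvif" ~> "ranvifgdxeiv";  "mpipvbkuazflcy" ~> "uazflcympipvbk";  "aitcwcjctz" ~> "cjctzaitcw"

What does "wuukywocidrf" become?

ocidrfwuukyw

The pattern: swap the front and back halves of the string.
"wuukywocidrf" → "ocidrfwuukyw".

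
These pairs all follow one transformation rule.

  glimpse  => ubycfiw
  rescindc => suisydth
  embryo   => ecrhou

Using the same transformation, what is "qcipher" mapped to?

hsyfxug

Each output is the input with this applied: swap the first and last characters, then shift every letter 10 places backward in the alphabet (wrapping around).
For "qcipher", step one produces "rcipheq"; step two turns that into "hsyfxug".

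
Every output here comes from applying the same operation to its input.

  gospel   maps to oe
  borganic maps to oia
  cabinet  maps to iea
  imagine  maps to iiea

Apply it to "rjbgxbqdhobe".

Looking at the pairs, the operation is to sort the characters into reverse alphabetical order, then keep only the vowels.
Working it through for "rjbgxbqdhobe": intermediate "xrqojhgedbbb", final "oe".

oe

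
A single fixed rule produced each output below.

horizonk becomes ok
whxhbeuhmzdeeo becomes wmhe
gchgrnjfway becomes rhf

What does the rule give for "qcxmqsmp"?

qm

The transformation: sort the characters into reverse alphabetical order, then keep one character in every 3, starting at position 3 (positions 3rd, 6th, 9th, ...).
Applying both steps to "qcxmqsmp": "xsqqpmmc", then "qm".
(Check on "whxhbeuhmzdeeo": → "zxwuomhhheeedb" → "wmhe" ✓)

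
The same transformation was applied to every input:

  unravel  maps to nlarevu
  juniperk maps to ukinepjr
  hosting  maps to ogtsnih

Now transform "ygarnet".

gtraeny

The rule is to swap the first and last characters, then swap each adjacent pair of characters (1↔2, 3↔4, ...).
On "ygarnet": the first step gives "tgarney", and the second then gives "gtraeny".
(Check on "hosting": → "gostinh" → "ogtsnih" ✓)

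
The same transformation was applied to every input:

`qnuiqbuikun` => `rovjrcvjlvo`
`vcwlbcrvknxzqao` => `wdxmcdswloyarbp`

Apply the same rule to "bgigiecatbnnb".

chjhjfdbucooc

In each case the input is transformed by: shift every letter 1 place forward in the alphabet (wrapping around).
"bgigiecatbnnb" → "chjhjfdbucooc".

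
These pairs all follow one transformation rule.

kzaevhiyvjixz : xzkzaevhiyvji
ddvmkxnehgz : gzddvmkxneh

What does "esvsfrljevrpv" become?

The pattern: move the last 2 characters to the front (rotate right by 2).
"esvsfrljevrpv" → "pvesvsfrljevr".

pvesvsfrljevr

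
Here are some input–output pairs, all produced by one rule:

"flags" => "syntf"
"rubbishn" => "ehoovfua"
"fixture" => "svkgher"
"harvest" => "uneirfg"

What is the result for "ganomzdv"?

What's happening: shift every letter 13 places forward in the alphabet (wrapping around) — i.e. ROT13.
"ganomzdv" → "tnabzmqi".

tnabzmqi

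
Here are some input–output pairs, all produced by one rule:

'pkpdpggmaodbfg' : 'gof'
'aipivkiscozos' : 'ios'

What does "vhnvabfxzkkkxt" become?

The transformation: keep one character in every 3, starting at position 1 (positions 1st, 4th, 7th, ...), then keep only the last 3 characters.
Working it through for "vhnvabfxzkkkxt": intermediate "vvfkx", final "fkx".

fkx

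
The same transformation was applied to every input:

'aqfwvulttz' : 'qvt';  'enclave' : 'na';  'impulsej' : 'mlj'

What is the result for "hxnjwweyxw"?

xwy

In each case the input is transformed by: keep one character in every 3, starting at position 2 (positions 2nd, 5th, 8th, ...).
So "hxnjwweyxw" becomes "xwy".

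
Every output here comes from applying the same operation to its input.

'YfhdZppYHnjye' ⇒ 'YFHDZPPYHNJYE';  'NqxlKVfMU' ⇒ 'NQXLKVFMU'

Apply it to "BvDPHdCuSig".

BVDPHDCUSIG

In each case the input is transformed by: convert every letter to uppercase.
For "BvDPHdCuSig" the result is "BVDPHDCUSIG".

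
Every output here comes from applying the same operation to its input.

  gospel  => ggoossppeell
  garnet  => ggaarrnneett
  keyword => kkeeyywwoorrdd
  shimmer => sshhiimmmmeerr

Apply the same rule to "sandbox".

ssaannddbbooxx

Each output is the input with this applied: double every character.
"sandbox" → "ssaannddbbooxx".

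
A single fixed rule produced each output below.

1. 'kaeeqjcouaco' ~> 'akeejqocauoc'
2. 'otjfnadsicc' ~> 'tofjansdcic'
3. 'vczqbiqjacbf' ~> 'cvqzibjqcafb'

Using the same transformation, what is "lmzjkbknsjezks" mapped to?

What's happening: swap each adjacent pair of characters (1↔2, 3↔4, ...).
On "lmzjkbknsjezks" that produces "mljzbknkjszesk".

mljzbknkjszesk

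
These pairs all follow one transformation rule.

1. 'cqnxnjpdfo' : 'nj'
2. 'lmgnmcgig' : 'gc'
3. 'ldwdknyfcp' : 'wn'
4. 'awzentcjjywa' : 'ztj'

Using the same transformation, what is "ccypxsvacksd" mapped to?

ysc

The pattern: keep one character in every 3, starting at position 3 (positions 3rd, 6th, 9th, ...), then delete the last character.
Applying both steps to "ccypxsvacksd": "yscd", then "ysc".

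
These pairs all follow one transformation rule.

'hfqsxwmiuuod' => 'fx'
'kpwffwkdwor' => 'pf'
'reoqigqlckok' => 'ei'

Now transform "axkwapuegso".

Each output is the input with this applied: keep one character in every 3, starting at position 2 (positions 2nd, 5th, 8th, ...), then keep only the first 2 characters.
Applying both steps to "axkwapuegso": "xaeo", then "xa".

xa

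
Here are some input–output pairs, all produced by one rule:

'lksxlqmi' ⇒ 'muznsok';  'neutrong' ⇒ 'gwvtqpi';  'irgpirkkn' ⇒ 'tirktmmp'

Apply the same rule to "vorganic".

qticpke

The pattern: delete the first character, then shift every letter 2 places forward in the alphabet (wrapping around).
On "vorganic": the first step gives "organic", and the second then gives "qticpke".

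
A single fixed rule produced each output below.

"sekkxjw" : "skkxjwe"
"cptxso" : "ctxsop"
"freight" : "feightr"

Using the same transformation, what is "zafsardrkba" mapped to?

Rule — move the first character to the end, then swap the first and last characters.
For "zafsardrkba", step one produces "afsardrkbaz"; step two turns that into "zfsardrkbaa".

zfsardrkbaa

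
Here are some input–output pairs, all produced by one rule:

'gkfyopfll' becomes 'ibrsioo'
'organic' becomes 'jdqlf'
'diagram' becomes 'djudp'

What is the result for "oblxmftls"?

Looking at the pairs, the operation is to shift every letter 3 places forward in the alphabet (wrapping around), then delete the first 2 characters.
"oblxmftls" → "oapiwov".

oapiwov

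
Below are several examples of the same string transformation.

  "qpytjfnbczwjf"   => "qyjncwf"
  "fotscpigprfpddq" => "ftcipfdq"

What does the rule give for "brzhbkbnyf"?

Each output is the input with this applied: keep every other character starting from the first (positions 1st, 3rd, 5th, ...).
On "brzhbkbnyf" that produces "bzbby".

bzbby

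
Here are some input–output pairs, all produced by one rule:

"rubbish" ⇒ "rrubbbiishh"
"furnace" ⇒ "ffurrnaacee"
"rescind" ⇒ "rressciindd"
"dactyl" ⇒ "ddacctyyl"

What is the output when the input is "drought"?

The rule is to repeat every character 3 times, then keep every other character starting from the first (positions 1st, 3rd, 5th, ...).
On "drought": the first step gives "dddrrrooouuuggghhhttt", and the second then gives "ddroougghtt".

ddroougghtt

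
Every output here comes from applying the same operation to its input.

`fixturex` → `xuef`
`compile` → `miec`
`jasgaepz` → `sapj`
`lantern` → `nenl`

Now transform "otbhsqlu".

bslo

Each output is the input with this applied: keep every other character starting from the first (positions 1st, 3rd, 5th, ...), then move the first character to the end.
Starting from "otbhsqlu": after the first operation, "obsl"; after the second, "bslo".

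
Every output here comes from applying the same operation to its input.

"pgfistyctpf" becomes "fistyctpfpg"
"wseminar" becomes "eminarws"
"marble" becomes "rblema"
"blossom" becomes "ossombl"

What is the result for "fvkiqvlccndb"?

kiqvlccndbfv

Each output is the input with this applied: move the first 2 characters to the end (rotate left by 2).
On "fvkiqvlccndb" that produces "kiqvlccndbfv".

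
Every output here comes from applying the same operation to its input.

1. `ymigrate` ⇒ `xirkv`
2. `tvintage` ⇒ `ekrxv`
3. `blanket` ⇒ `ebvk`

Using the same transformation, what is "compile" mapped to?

gzcv

Looking at the pairs, the operation is to shift every letter 9 places backward in the alphabet (wrapping around), then delete the first 3 characters.
Starting from "compile": after the first operation, "tfdgzcv"; after the second, "gzcv".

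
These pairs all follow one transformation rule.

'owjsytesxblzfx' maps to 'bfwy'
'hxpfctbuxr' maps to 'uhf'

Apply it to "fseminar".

as

The transformation: swap the front and back halves of the string, then keep one character in every 3, starting at position 3 (positions 3rd, 6th, 9th, ...).
"fseminar" → "as".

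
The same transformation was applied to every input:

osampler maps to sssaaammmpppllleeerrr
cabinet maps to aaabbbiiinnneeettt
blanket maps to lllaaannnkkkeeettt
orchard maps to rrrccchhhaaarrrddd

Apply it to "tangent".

aaannngggeeennnttt

What's happening: delete the first character, then repeat every character 3 times.
Applying that to "tangent" gives "aaannngggeeennnttt".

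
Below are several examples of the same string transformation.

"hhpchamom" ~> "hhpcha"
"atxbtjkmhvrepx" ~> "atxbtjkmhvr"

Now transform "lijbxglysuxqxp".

lijbxglysux

Looking at the pairs, the operation is to delete the last 3 characters.
Doing the same to "lijbxglysuxqxp": "lijbxglysux".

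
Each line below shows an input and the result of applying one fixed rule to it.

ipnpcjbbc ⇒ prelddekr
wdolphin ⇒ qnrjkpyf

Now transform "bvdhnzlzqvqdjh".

fjpbnbsxsfljdx

Looking at the pairs, the operation is to move the first 2 characters to the end (rotate left by 2), then shift every letter 2 places forward in the alphabet (wrapping around).
Applying that to "bvdhnzlzqvqdjh" gives "fjpbnbsxsfljdx".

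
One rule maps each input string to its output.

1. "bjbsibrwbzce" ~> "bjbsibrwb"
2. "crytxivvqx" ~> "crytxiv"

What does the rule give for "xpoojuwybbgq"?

The transformation: delete the last 3 characters.
On "xpoojuwybbgq" that produces "xpoojuwyb".

xpoojuwyb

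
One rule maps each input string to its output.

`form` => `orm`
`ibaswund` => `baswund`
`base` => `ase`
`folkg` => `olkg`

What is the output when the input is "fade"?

Rule — delete the first character.
"fade" → "ade".

ade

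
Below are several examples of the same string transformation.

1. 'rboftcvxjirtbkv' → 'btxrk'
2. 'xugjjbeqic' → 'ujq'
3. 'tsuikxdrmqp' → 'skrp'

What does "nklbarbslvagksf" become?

Rule — keep one character in every 3, starting at position 2 (positions 2nd, 5th, 8th, ...).
Applying that to "nklbarbslvagksf" gives "kasas".

kasas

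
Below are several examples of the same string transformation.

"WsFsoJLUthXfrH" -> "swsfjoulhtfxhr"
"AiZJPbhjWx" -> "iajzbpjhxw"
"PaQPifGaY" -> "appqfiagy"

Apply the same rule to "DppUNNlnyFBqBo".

pdupnnnlfyqbob

The transformation: swap each adjacent pair of characters (1↔2, 3↔4, ...), then convert every letter to lowercase.
Starting from "DppUNNlnyFBqBo": after the first operation, "pDUpNNnlFyqBoB"; after the second, "pdupnnnlfyqbob".
(Check on "PaQPifGaY": → "aPPQfiaGY" → "appqfiagy" ✓)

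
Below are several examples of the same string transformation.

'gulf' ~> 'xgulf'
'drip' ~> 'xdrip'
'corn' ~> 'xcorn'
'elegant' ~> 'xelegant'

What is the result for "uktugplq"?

xuktugplq

Looking at the pairs, the operation is to prepend "x".
For "uktugplq" the result is "xuktugplq".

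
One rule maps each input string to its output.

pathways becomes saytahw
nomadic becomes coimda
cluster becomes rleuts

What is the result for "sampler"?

raemlp

The rule is to take characters alternately from the front and the back (1st, last, 2nd, 2nd-last, ...), then delete the first character.
Starting from "sampler": after the first operation, "sraemlp"; after the second, "raemlp".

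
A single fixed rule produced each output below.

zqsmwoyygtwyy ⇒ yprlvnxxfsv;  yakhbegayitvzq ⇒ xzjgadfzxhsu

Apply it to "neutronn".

Looking at the pairs, the operation is to delete the last 2 characters, then shift every letter 1 place backward in the alphabet (wrapping around).
For "neutronn", step one produces "neutro"; step two turns that into "mdtsqn".

mdtsqn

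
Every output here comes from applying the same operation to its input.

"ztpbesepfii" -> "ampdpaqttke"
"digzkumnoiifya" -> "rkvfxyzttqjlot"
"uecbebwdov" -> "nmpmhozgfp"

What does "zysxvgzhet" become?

digrkspekj

The transformation: move the first 2 characters to the end (rotate left by 2), then shift every letter 11 places forward in the alphabet (wrapping around).
Starting from "zysxvgzhet": after the first operation, "sxvgzhetzy"; after the second, "digrkspekj".
(Check on "ztpbesepfii": → "pbesepfiizt" → "ampdpaqttke" ✓)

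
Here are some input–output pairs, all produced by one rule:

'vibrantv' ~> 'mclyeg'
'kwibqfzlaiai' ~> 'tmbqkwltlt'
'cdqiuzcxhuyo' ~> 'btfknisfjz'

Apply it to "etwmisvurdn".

hxtdgfcoy

Rule — delete the first 2 characters, then shift every letter 11 places forward in the alphabet (wrapping around).
For "etwmisvurdn", step one produces "wmisvurdn"; step two turns that into "hxtdgfcoy".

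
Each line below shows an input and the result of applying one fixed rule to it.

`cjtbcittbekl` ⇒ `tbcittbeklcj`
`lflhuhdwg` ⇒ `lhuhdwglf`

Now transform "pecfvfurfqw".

cfvfurfqwpe

Looking at the pairs, the operation is to move the first 2 characters to the end (rotate left by 2).
Applying that to "pecfvfurfqw" gives "cfvfurfqwpe".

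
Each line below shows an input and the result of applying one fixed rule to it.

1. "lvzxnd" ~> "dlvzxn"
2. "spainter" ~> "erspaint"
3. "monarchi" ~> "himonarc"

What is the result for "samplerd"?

What's happening: move the first 2 characters to the end (rotate left by 2), then swap the front and back halves of the string.
Working it through for "samplerd": intermediate "mplerdsa", final "rdsample".
(Check on "spainter": → "aintersp" → "erspaint" ✓)

rdsample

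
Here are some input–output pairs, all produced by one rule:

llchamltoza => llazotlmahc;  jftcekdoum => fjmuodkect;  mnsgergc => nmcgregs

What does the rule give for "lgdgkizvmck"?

glkcmvzikgd

What's happening: reverse the string, then move the last 2 characters to the front (rotate right by 2).
Working it through for "lgdgkizvmck": intermediate "kcmvzikgdgl", final "glkcmvzikgd".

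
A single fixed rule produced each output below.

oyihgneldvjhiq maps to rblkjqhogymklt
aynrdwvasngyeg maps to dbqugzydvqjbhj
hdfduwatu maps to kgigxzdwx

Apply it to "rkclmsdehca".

unfopvghkfd

The transformation: shift every letter 3 places forward in the alphabet (wrapping around).
For "rkclmsdehca" the result is "unfopvghkfd".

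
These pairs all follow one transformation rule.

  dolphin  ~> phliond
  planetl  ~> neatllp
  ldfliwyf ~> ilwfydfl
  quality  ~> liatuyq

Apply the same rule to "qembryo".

brmyeoq

The rule is to take characters alternately from the front and the back (1st, last, 2nd, 2nd-last, ...), then reverse the string.
On "qembryo": the first step gives "qoeymrb", and the second then gives "brmyeoq".
(Check on "quality": → "qyutail" → "liatuyq" ✓)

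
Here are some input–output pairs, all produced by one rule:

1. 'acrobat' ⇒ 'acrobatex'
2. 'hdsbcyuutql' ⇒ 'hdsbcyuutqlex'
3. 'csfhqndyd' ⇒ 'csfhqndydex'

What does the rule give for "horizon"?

Rule — append "ex".
Applying that to "horizon" gives "horizonex".

horizonex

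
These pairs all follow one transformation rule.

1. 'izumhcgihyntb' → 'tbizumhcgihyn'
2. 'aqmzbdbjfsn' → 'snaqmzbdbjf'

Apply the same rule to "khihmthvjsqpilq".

What's happening: move the last 2 characters to the front (rotate right by 2).
"khihmthvjsqpilq" → "lqkhihmthvjsqpi".

lqkhihmthvjsqpi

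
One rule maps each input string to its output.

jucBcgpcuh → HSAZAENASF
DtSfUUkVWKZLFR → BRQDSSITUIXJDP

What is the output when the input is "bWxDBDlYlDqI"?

Rule — shift every letter 2 places backward in the alphabet (wrapping around), then convert every letter to uppercase.
Applying both steps to "bWxDBDlYlDqI": "zUvBZBjWjBoG", then "ZUVBZBJWJBOG".
(Check on "jucBcgpcuh": → "hsaZaenasf" → "HSAZAENASF" ✓)

ZUVBZBJWJBOG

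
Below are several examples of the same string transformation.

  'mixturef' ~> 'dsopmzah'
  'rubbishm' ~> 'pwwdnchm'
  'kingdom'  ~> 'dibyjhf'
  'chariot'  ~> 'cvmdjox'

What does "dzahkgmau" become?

What's happening: shift every letter 5 places backward in the alphabet (wrapping around), then move the first character to the end.
Starting from "dzahkgmau": after the first operation, "yuvcfbhvp"; after the second, "uvcfbhvpy".
(Check on "rubbishm": → "mpwwdnch" → "pwwdnchm" ✓)

uvcfbhvpy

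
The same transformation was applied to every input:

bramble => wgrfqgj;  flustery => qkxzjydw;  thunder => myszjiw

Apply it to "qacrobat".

Rule — shift every letter 5 places forward in the alphabet (wrapping around), then swap each adjacent pair of characters (1↔2, 3↔4, ...).
Applying both steps to "qacrobat": "vfhwtgfy", then "fvwhgtyf".

fvwhgtyf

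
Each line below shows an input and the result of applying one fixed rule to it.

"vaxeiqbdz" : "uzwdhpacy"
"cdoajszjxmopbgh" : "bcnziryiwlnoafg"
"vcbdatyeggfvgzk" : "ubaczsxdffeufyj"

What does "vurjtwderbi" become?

Looking at the pairs, the operation is to shift every letter 1 place backward in the alphabet (wrapping around).
For "vurjtwderbi" the result is "utqisvcdqah".

utqisvcdqah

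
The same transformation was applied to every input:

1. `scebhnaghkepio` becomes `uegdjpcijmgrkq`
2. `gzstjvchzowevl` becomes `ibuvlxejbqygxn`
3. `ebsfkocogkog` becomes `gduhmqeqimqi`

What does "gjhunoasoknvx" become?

iljwpqcuqmpxz

The pattern: shift every letter 2 places forward in the alphabet (wrapping around).
For "gjhunoasoknvx" the result is "iljwpqcuqmpxz".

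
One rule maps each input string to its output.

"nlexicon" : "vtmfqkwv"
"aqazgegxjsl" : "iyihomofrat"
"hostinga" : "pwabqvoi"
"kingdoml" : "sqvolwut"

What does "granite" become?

The transformation: shift every letter 8 places forward in the alphabet (wrapping around).
On "granite" that produces "ozivqbm".

ozivqbm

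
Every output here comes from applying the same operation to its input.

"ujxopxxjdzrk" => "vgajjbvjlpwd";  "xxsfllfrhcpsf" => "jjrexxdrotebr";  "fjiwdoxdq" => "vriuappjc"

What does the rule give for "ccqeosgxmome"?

In each case the input is transformed by: shift every letter 12 places forward in the alphabet (wrapping around), then swap each adjacent pair of characters (1↔2, 3↔4, ...).
"ccqeosgxmome" → "oocqaesjyayq" → "ooqceajsayqy".

ooqceajsayqy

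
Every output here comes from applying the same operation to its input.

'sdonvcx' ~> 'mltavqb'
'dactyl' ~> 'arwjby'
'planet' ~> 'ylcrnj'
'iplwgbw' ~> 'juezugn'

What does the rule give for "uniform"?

gdmpksl

The rule is to move the first 2 characters to the end (rotate left by 2), then shift every letter 2 places backward in the alphabet (wrapping around).
Working it through for "uniform": intermediate "iformun", final "gdmpksl".
(Check on "iplwgbw": → "lwgbwip" → "juezugn" ✓)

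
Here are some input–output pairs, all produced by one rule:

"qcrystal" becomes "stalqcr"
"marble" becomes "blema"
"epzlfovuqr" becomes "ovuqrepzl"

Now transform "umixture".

tureumi

The transformation: swap the front and back halves of the string, then delete the last character.
"umixture" → "tureumi".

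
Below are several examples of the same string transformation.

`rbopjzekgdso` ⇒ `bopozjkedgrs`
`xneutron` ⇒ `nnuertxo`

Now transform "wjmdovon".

What's happening: swap the first and last characters, then swap each adjacent pair of characters (1↔2, 3↔4, ...).
On "wjmdovon": the first step gives "njmdovow", and the second then gives "jndmvowo".

jndmvowo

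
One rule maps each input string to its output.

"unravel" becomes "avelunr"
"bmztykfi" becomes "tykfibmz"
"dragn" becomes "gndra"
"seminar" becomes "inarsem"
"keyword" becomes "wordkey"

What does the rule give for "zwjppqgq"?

Each output is the input with this applied: move the first 3 characters to the end (rotate left by 3).
So "zwjppqgq" becomes "ppqgqzwj".

ppqgqzwj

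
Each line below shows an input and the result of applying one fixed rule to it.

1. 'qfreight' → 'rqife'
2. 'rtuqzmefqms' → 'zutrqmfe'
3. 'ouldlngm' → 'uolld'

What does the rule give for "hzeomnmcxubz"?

The pattern: delete the last 3 characters, then sort the characters into reverse alphabetical order.
So "hzeomnmcxubz" becomes "zxonmmhec".

zxonmmhec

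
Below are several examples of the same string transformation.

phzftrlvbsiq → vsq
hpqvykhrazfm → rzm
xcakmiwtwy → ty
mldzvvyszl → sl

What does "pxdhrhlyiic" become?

yi

The rule is to keep every other character starting from the second (positions 2nd, 4th, 6th, ...), then delete the first 3 characters.
"pxdhrhlyiic" → "xhhyi" → "yi".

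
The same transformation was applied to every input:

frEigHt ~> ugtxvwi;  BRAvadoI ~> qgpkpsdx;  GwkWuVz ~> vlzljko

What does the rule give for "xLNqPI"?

macfex

The transformation: shift every letter 11 places backward in the alphabet (wrapping around), then convert every letter to lowercase.
On "xLNqPI": the first step gives "mACfEX", and the second then gives "macfex".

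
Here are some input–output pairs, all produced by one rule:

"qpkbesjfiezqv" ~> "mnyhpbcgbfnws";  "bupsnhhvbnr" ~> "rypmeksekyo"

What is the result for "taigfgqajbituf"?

xqdfdcxnygqfcr

What's happening: swap each adjacent pair of characters (1↔2, 3↔4, ...), then shift every letter 3 places backward in the alphabet (wrapping around).
On "taigfgqajbituf": the first step gives "atgigfaqbjtifu", and the second then gives "xqdfdcxnygqfcr".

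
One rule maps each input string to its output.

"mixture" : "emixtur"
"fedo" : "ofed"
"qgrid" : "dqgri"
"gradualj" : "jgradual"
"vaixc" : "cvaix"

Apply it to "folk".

The rule is to move the last character to the front.
"folk" → "kfol".

kfol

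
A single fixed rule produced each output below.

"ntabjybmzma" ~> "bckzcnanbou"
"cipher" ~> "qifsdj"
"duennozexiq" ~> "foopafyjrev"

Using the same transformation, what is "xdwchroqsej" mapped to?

Rule — move the first 2 characters to the end (rotate left by 2), then shift every letter 1 place forward in the alphabet (wrapping around).
Starting from "xdwchroqsej": after the first operation, "wchroqsejxd"; after the second, "xdisprtfkye".

xdisprtfkye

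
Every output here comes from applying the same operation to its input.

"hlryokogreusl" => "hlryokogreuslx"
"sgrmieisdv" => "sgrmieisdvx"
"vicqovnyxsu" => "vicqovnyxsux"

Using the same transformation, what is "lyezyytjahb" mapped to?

Each output is the input with this applied: append "x".
"lyezyytjahb" → "lyezyytjahbx".

lyezyytjahbx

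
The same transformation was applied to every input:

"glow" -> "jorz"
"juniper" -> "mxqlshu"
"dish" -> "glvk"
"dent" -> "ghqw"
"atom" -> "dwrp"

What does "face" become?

In each case the input is transformed by: shift every letter 3 places forward in the alphabet (wrapping around).
On "face" that produces "idfh".

idfh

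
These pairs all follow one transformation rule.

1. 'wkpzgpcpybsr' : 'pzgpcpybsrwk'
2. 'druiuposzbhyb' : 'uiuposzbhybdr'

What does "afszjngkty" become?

What's happening: move the first 2 characters to the end (rotate left by 2).
Applying that to "afszjngkty" gives "szjngktyaf".

szjngktyaf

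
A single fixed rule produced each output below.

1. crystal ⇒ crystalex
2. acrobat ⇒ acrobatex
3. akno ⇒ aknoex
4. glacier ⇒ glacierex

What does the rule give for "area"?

areaex

Rule — append "ex".
Doing the same to "area": "areaex".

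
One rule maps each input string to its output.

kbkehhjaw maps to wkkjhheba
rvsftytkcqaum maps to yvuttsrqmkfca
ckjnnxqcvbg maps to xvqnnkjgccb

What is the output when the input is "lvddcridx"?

In each case the input is transformed by: sort the characters into reverse alphabetical order.
On "lvddcridx" that produces "xvrlidddc".

xvrlidddc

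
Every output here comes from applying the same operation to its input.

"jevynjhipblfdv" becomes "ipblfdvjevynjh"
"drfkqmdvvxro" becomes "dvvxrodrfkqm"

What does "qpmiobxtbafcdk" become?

What's happening: swap the front and back halves of the string.
On "qpmiobxtbafcdk" that produces "tbafcdkqpmiobx".

tbafcdkqpmiobx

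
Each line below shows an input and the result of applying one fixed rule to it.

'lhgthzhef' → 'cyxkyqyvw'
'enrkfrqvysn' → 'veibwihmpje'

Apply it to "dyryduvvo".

upipulmmf

Each output is the input with this applied: shift every letter 9 places backward in the alphabet (wrapping around).
Doing the same to "dyryduvvo": "upipulmmf".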